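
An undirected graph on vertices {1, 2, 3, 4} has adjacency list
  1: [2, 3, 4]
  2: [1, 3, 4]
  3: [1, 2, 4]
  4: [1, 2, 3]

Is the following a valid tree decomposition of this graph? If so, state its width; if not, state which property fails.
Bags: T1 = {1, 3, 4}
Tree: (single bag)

No — vertex 2 appears in no bag.

A tree decomposition must satisfy three properties: every vertex lies in some bag; for every edge, both endpoints lie together in some bag; and for every vertex, the bags containing it form a connected subtree. Here vertex 2 appears in no bag, so the decomposition is invalid.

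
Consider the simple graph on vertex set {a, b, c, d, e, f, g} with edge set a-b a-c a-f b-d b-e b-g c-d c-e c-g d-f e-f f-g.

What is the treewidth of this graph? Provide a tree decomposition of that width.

Each bag holds 4 vertices, so the decomposition has width 3, which upper-bounds the treewidth. For the lower bound: the 4 vertex sets {c,e}, {b,d}, {f}, {a} are disjoint, each induces a connected subgraph, and every pair is joined by at least one edge of G. Contracting each set to a single vertex therefore yields K_{4} as a minor, and since treewidth is minor-monotone, tw(G) ≥ tw(K_{4}) = 3. Combining the bounds, tw(G) = 3.

Treewidth 3.
Bags: B1 = {b, c, e, f}  B2 = {b, c, d, f}  B3 = {a, b, c, f}  B4 = {b, c, f, g}
Tree: B1–B2, B2–B3, B3–B4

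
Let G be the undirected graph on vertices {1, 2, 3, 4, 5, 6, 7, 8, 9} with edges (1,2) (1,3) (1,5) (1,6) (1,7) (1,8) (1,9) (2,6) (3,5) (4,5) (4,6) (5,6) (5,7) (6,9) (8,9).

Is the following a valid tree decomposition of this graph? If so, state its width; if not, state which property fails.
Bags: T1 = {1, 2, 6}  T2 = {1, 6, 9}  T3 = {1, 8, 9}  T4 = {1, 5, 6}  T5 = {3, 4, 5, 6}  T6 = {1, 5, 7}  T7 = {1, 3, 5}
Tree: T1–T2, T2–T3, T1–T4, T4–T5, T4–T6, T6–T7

No — bags containing vertex 3 are not connected in the tree.

A tree decomposition must satisfy three properties: every vertex lies in some bag; for every edge, both endpoints lie together in some bag; and for every vertex, the bags containing it form a connected subtree. Here bags containing vertex 3 are not connected in the tree, so the decomposition is invalid.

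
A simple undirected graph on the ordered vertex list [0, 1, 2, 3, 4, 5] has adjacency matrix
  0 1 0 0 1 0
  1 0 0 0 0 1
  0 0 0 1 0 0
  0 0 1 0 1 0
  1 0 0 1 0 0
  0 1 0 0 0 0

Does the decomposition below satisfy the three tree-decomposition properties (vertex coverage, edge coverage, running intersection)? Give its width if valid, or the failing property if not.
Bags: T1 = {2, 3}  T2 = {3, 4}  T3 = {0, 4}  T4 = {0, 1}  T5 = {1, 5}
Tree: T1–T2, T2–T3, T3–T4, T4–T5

Every vertex of G appears in some bag (union = {0, 1, 2, 3, 4, 5}); every edge is covered by a bag; and for each vertex v the set of bags containing v is connected in the bag tree. The decomposition is therefore valid. The largest bag has 2 vertices, so the width is 1.

Yes; width 1.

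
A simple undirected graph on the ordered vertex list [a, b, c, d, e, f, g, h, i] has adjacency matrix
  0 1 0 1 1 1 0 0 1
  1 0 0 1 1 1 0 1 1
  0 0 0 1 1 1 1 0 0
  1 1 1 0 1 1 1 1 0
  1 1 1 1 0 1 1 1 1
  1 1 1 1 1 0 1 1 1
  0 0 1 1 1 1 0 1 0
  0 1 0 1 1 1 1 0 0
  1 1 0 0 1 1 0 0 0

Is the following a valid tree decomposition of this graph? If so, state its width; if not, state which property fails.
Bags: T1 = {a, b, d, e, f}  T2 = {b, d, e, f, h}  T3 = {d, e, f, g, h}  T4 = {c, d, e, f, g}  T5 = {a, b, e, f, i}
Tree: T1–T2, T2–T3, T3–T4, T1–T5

Yes; width 4.

Checking the three conditions: (i) the bags cover all of {a, b, c, d, e, f, g, h, i}; (ii) for each edge, some bag contains both endpoints; (iii) the bags containing any fixed vertex form a subtree. All hold, so the decomposition is valid with width 5 − 1 = 4.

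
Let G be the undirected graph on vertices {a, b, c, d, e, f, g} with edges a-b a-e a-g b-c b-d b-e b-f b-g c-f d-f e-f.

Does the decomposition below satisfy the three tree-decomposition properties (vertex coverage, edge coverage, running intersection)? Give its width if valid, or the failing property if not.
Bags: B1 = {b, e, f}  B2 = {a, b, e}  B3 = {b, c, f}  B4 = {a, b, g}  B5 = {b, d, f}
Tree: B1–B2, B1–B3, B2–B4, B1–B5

Checking the three conditions: (i) the bags cover all of {a, b, c, d, e, f, g}; (ii) for each edge, some bag contains both endpoints; (iii) the bags containing any fixed vertex form a subtree. All hold, so the decomposition is valid with width 3 − 1 = 2.

Yes; width 2.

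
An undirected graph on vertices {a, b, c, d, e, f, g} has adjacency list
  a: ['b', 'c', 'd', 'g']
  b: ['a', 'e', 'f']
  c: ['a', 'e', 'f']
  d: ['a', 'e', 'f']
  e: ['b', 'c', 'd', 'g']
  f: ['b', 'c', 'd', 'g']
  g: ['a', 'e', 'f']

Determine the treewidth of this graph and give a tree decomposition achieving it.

Treewidth 3.
One such decomposition:
Bags: B1 = {a, c, e, f}  B2 = {a, b, e, f}  B3 = {a, d, e, f}  B4 = {a, e, f, g}
Tree: B1–B2, B2–B3, B3–B4

The largest bag has 4 vertices, giving width 3; this decomposition certifies tw(G) ≤ 3. For the lower bound: the 4 vertex sets {c,e}, {a,b}, {f}, {d} are disjoint, each induces a connected subgraph, and every pair is joined by at least one edge of G. Contracting each set to a single vertex therefore yields K_{4} as a minor, and since treewidth is minor-monotone, tw(G) ≥ tw(K_{4}) = 3. Combining the bounds, tw(G) = 3.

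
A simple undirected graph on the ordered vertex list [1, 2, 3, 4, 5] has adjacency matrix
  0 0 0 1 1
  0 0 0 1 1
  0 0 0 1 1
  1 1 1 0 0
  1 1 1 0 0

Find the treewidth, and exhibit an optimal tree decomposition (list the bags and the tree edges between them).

Each bag holds 3 vertices, so the decomposition has width 2, which upper-bounds the treewidth. Since 4–1–5–2–4 is a cycle in G, G is not acyclic. Forests are exactly the graphs of treewidth ≤ 1, so tw(G) ≥ 2. Therefore the treewidth is 2.

Treewidth 2.
One optimal decomposition is:
Bags: B1 = {1, 4, 5}  B2 = {2, 4, 5}  B3 = {3, 4, 5}
Tree: B1–B2, B2–B3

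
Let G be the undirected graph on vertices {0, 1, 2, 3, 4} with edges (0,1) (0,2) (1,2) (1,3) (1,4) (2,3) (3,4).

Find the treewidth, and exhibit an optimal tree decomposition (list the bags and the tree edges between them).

Treewidth 2.
Bags: B1 = {1, 2, 3}  B2 = {1, 3, 4}  B3 = {0, 1, 2}
Tree: B1–B2, B1–B3

Each bag holds 3 vertices, so the decomposition has width 2, which upper-bounds the treewidth. For the lower bound, the 3 vertices {0, 1, 2} are pairwise adjacent, and any tree decomposition puts a clique entirely inside one bag — forcing width ≥ 2. Therefore the treewidth is 2.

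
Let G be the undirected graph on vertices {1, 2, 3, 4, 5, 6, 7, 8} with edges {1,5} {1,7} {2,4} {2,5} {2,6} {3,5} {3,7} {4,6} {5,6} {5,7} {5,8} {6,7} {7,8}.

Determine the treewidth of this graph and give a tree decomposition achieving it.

Treewidth 2.
Bags: B1 = {5, 6, 7}  B2 = {3, 5, 7}  B3 = {2, 5, 6}  B4 = {5, 7, 8}  B5 = {1, 5, 7}  B6 = {2, 4, 6}
Tree: B1–B2, B1–B3, B1–B4, B4–B5, B3–B6

Each bag holds 3 vertices, so the decomposition has width 2, which upper-bounds the treewidth. On the other hand G contains the 3-clique {2, 4, 6}. A clique must lie in a single bag of any decomposition, so no decomposition can have width below 2. Hence tw(G) = 2 exactly.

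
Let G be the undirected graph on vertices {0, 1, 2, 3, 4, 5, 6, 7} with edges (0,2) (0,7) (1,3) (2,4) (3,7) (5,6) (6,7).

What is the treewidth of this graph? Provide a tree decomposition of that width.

Treewidth 1.
One optimal decomposition is:
Bags: B1 = {6, 7}  B2 = {0, 7}  B3 = {0, 2}  B4 = {3, 7}  B5 = {2, 4}  B6 = {5, 6}  B7 = {1, 3}
Tree: B1–B2, B2–B3, B1–B4, B3–B5, B1–B6, B4–B7

The largest bag has 2 vertices, giving width 1; this decomposition certifies tw(G) ≤ 1. G has an edge, so its treewidth is at least 1. Combining the bounds, tw(G) = 1.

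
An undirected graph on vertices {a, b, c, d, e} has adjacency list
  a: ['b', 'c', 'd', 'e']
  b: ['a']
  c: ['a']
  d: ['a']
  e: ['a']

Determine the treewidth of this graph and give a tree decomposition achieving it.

The largest bag has 2 vertices, giving width 1; this decomposition certifies tw(G) ≤ 1. Since G has at least one edge (e.g. a–d), it is not an edgeless graph, so tw(G) ≥ 1. Combining the bounds, tw(G) = 1.

Treewidth 1.
One such decomposition:
Bags: B1 = {a, d}  B2 = {a, c}  B3 = {a, e}  B4 = {a, b}
Tree: B1–B2, B1–B3, B2–B4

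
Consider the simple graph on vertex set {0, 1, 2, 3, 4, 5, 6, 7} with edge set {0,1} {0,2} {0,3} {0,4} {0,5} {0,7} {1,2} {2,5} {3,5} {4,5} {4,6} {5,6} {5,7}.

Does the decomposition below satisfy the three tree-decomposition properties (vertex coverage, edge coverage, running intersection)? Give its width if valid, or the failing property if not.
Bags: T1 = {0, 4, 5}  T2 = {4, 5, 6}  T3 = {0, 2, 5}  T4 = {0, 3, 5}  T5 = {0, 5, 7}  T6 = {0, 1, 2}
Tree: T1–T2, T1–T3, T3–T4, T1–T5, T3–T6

Yes; width 2.

Checking the three conditions: (i) the bags cover all of {0, 1, 2, 3, 4, 5, 6, 7}; (ii) for each edge, some bag contains both endpoints; (iii) the bags containing any fixed vertex form a subtree. All hold, so the decomposition is valid with width 3 − 1 = 2.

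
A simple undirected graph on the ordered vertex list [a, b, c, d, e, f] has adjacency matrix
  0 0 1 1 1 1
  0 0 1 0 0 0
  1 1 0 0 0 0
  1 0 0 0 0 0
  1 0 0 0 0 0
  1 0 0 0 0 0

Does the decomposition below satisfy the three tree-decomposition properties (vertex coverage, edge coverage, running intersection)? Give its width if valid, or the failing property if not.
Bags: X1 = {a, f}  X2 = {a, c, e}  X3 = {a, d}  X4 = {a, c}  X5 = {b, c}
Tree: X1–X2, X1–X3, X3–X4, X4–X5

No — bags containing vertex c are not connected in the tree.

A tree decomposition must satisfy three properties: every vertex lies in some bag; for every edge, both endpoints lie together in some bag; and for every vertex, the bags containing it form a connected subtree. Here bags containing vertex c are not connected in the tree, so the decomposition is invalid.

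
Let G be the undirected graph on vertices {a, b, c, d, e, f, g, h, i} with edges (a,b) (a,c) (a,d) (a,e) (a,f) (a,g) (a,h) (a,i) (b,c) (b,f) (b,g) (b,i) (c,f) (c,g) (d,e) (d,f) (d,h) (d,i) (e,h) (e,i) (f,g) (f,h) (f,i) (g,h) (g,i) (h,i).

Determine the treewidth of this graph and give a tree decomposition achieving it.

Treewidth 4.
One such decomposition:
Bags: B1 = {a, f, g, h, i}  B2 = {a, d, f, h, i}  B3 = {a, b, f, g, i}  B4 = {a, b, c, f, g}  B5 = {a, d, e, h, i}
Tree: B1–B2, B1–B3, B3–B4, B2–B5

Every bag has size at most 5, so the width is 5 − 1 = 4 and tw(G) ≤ 4. Conversely, {a, d, e, h, i} is a clique of size 5, and the vertices of any clique must share a bag in every tree decomposition; so some bag has ≥ 5 vertices and tw(G) ≥ 4. Combining the bounds, tw(G) = 4.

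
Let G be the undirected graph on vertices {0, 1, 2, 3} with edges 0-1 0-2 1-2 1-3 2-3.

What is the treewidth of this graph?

2

A width-2 tree decomposition is:
Bags: B1 = {0, 1, 2}  B2 = {1, 2, 3}
Tree: B1–B2
Each bag holds 3 vertices, so the decomposition has width 2, which upper-bounds the treewidth. On the other hand G contains the 3-clique {0, 1, 2}. A clique must lie in a single bag of any decomposition, so no decomposition can have width below 2. Hence tw(G) = 2 exactly.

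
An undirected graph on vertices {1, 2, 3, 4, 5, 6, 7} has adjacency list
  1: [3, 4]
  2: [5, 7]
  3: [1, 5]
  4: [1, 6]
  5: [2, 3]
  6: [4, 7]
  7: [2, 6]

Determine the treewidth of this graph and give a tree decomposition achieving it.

Each bag holds 3 vertices, so the decomposition has width 2, which upper-bounds the treewidth. The edges 7–6–4–1–3–5–2–7 form a cycle, so G is not a tree and its treewidth is at least 2. Therefore the treewidth is 2.

Treewidth 2.
Bags: B1 = {4, 6, 7}  B2 = {1, 4, 7}  B3 = {1, 3, 7}  B4 = {3, 5, 7}  B5 = {2, 5, 7}
Tree: B1–B2, B2–B3, B3–B4, B4–B5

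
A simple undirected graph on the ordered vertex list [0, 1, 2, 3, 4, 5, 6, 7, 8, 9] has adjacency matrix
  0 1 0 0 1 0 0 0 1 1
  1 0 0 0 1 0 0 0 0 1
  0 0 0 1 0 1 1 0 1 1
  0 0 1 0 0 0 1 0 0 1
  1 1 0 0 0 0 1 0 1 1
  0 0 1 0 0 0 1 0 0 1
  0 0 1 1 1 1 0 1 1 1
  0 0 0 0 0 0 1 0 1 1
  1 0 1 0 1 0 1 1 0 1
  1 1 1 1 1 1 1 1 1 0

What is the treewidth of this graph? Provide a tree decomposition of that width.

Treewidth 3.
One such decomposition:
Bags: B1 = {2, 6, 8, 9}  B2 = {4, 6, 8, 9}  B3 = {2, 3, 6, 9}  B4 = {2, 5, 6, 9}  B5 = {0, 4, 8, 9}  B6 = {6, 7, 8, 9}  B7 = {0, 1, 4, 9}
Tree: B1–B2, B1–B3, B3–B4, B2–B5, B1–B6, B5–B7

The largest bag has 4 vertices, giving width 3; this decomposition certifies tw(G) ≤ 3. Conversely, {0, 4, 8, 9} is a clique of size 4, and the vertices of any clique must share a bag in every tree decomposition; so some bag has ≥ 4 vertices and tw(G) ≥ 3. Therefore the treewidth is 3.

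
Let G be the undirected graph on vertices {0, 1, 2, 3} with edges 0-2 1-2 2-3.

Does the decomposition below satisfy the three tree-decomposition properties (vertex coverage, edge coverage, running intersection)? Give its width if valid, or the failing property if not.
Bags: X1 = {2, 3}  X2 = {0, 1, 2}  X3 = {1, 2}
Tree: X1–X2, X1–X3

No — bags containing vertex 1 are not connected in the tree.

A tree decomposition must satisfy three properties: every vertex lies in some bag; for every edge, both endpoints lie together in some bag; and for every vertex, the bags containing it form a connected subtree. Here bags containing vertex 1 are not connected in the tree, so the decomposition is invalid.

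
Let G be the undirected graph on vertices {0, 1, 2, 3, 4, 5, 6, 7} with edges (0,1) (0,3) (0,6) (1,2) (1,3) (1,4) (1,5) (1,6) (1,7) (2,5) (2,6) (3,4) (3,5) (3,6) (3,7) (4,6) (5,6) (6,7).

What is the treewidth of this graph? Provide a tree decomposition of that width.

The largest bag has 4 vertices, giving width 3; this decomposition certifies tw(G) ≤ 3. On the other hand G contains the 4-clique {1, 2, 5, 6}. A clique must lie in a single bag of any decomposition, so no decomposition can have width below 3. Therefore the treewidth is 3.

Treewidth 3.
One optimal decomposition is:
Bags: B1 = {0, 1, 3, 6}  B2 = {1, 3, 4, 6}  B3 = {1, 3, 5, 6}  B4 = {1, 3, 6, 7}  B5 = {1, 2, 5, 6}
Tree: B1–B2, B2–B3, B2–B4, B3–B5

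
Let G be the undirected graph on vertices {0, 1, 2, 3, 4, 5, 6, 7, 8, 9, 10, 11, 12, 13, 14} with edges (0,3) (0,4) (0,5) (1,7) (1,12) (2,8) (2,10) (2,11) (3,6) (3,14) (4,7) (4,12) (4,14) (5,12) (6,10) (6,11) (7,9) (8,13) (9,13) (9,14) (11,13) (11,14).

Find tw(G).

A width-3 tree decomposition is:
Bags: B1 = {0, 1, 5, 12}  B2 = {0, 1, 4, 12}  B3 = {0, 1, 4, 7}  B4 = {0, 3, 4, 7}  B5 = {3, 4, 7, 14}  B6 = {3, 7, 9, 14}  B7 = {3, 6, 9, 14}  B8 = {6, 9, 11, 14}  B9 = {6, 9, 11, 13}  B10 = {6, 10, 11, 13}  B11 = {2, 10, 11, 13}  B12 = {2, 8, 10, 13}
Tree: B1–B2, B2–B3, B3–B4, B4–B5, B5–B6, B6–B7, B7–B8, B8–B9, B9–B10, B10–B11, B11–B12
Every bag has size at most 4, so the width is 4 − 1 = 3 and tw(G) ≤ 3. For the lower bound: the 4 vertex sets {1,5,12}, {0}, {4}, {3,7,9,14} are disjoint, each induces a connected subgraph, and every pair is joined by at least one edge of G. Contracting each set to a single vertex therefore yields K_{4} as a minor, and since treewidth is minor-monotone, tw(G) ≥ tw(K_{4}) = 3. Hence tw(G) = 3 exactly.

3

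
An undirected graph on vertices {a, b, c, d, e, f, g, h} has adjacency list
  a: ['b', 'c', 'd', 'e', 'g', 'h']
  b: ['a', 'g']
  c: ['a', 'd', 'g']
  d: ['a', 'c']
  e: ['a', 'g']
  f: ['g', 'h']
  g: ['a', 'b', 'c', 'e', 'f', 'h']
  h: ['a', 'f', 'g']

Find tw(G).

2

A width-2 tree decomposition is:
Bags: B1 = {a, b, g}  B2 = {a, g, h}  B3 = {a, e, g}  B4 = {a, c, g}  B5 = {f, g, h}  B6 = {a, c, d}
Tree: B1–B2, B2–B3, B2–B4, B2–B5, B4–B6
Each bag holds 3 vertices, so the decomposition has width 2, which upper-bounds the treewidth. For the lower bound, the 3 vertices {a, c, d} are pairwise adjacent, and any tree decomposition puts a clique entirely inside one bag — forcing width ≥ 2. Combining the bounds, tw(G) = 2.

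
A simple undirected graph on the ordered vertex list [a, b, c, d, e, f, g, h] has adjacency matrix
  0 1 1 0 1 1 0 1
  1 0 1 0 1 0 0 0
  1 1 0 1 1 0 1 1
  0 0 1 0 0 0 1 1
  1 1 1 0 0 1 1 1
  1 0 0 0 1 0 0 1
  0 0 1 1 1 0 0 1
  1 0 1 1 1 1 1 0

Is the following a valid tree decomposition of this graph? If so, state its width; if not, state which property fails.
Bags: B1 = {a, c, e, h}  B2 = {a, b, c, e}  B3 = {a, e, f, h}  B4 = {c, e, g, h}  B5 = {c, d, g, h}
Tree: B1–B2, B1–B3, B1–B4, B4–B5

Vertex coverage: the bags together contain {a, b, c, d, e, f, g, h}, the full vertex set. Edge coverage: each edge of G has both endpoints in at least one bag. Running intersection: for every vertex, the bags containing it form a connected subtree. All three properties hold, so this is a valid tree decomposition of width max|bag| − 1 = 3, and hence tw(G) ≤ 3.

Yes; width 3.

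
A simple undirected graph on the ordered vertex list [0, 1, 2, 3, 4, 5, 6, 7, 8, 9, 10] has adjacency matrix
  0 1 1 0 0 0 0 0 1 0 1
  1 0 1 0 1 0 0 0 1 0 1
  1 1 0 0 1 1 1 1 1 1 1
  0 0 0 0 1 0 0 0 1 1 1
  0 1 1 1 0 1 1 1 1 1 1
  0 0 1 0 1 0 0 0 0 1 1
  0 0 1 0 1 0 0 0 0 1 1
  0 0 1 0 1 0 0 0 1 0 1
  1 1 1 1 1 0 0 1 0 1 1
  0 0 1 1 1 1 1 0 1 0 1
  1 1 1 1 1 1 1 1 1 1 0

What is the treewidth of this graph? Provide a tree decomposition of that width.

The largest bag has 5 vertices, giving width 4; this decomposition certifies tw(G) ≤ 4. Conversely, {0, 1, 2, 8, 10} is a clique of size 5, and the vertices of any clique must share a bag in every tree decomposition; so some bag has ≥ 5 vertices and tw(G) ≥ 4. Combining the bounds, tw(G) = 4.

Treewidth 4.
Bags: B1 = {0, 1, 2, 8, 10}  B2 = {1, 2, 4, 8, 10}  B3 = {2, 4, 7, 8, 10}  B4 = {2, 4, 8, 9, 10}  B5 = {3, 4, 8, 9, 10}  B6 = {2, 4, 6, 9, 10}  B7 = {2, 4, 5, 9, 10}
Tree: B1–B2, B2–B3, B3–B4, B4–B5, B4–B6, B6–B7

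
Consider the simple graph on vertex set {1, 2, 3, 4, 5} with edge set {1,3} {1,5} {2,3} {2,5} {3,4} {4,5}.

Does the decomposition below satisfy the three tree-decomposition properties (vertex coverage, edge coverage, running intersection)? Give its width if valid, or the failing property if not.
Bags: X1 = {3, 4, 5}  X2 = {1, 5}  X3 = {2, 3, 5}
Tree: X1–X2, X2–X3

No — edge (3,1) lies in no bag.

A tree decomposition must satisfy three properties: every vertex lies in some bag; for every edge, both endpoints lie together in some bag; and for every vertex, the bags containing it form a connected subtree. Here edge (3,1) lies in no bag, so the decomposition is invalid.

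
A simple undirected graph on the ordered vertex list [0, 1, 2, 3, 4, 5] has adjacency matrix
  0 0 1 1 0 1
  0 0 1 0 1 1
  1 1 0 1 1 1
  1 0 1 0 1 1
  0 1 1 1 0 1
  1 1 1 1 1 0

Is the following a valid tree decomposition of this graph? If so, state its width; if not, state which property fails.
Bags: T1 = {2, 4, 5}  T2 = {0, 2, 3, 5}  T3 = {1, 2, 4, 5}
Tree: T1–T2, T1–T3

A tree decomposition must satisfy three properties: every vertex lies in some bag; for every edge, both endpoints lie together in some bag; and for every vertex, the bags containing it form a connected subtree. Here edge (3,4) lies in no bag, so the decomposition is invalid.

No — edge (3,4) lies in no bag.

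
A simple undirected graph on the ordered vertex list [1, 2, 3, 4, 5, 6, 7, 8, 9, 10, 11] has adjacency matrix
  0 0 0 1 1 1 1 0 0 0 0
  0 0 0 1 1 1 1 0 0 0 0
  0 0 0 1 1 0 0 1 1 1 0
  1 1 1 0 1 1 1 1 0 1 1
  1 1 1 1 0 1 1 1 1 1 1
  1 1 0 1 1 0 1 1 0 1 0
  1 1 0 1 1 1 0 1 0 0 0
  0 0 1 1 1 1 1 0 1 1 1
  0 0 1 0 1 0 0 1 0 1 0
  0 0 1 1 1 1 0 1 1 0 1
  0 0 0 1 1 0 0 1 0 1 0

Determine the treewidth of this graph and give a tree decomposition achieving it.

The largest bag has 5 vertices, giving width 4; this decomposition certifies tw(G) ≤ 4. On the other hand G contains the 5-clique {3, 5, 8, 9, 10}. A clique must lie in a single bag of any decomposition, so no decomposition can have width below 4. Hence tw(G) = 4 exactly.

Treewidth 4.
Bags: B1 = {4, 5, 6, 8, 10}  B2 = {3, 4, 5, 8, 10}  B3 = {4, 5, 6, 7, 8}  B4 = {1, 4, 5, 6, 7}  B5 = {3, 5, 8, 9, 10}  B6 = {2, 4, 5, 6, 7}  B7 = {4, 5, 8, 10, 11}
Tree: B1–B2, B1–B3, B3–B4, B2–B5, B4–B6, B1–B7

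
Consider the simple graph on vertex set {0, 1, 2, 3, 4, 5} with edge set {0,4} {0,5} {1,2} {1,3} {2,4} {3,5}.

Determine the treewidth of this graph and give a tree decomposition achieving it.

Each bag holds 3 vertices, so the decomposition has width 2, which upper-bounds the treewidth. The edges 2–4–0–5–3–1–2 form a cycle, so G is not a tree and its treewidth is at least 2. The upper and lower bounds meet at 2, so that is the treewidth.

Treewidth 2.
One optimal decomposition is:
Bags: B1 = {0, 2, 4}  B2 = {0, 2, 5}  B3 = {2, 3, 5}  B4 = {1, 2, 3}
Tree: B1–B2, B2–B3, B3–B4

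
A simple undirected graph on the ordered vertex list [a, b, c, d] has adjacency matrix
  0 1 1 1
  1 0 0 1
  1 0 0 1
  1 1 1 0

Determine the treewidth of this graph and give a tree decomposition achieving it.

Treewidth 2.
Bags: B1 = {a, b, d}  B2 = {a, c, d}
Tree: B1–B2

Every bag has size at most 3, so the width is 3 − 1 = 2 and tw(G) ≤ 2. Conversely, {a, c, d} is a clique of size 3, and the vertices of any clique must share a bag in every tree decomposition; so some bag has ≥ 3 vertices and tw(G) ≥ 2. Hence tw(G) = 2 exactly.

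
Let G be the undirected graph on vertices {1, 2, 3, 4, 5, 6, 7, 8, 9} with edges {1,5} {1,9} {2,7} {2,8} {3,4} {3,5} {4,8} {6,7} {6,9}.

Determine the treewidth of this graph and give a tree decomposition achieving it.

Treewidth 2.
One optimal decomposition is:
Bags: B1 = {1, 3, 5}  B2 = {1, 3, 9}  B3 = {3, 6, 9}  B4 = {3, 6, 7}  B5 = {2, 3, 7}  B6 = {2, 3, 8}  B7 = {3, 4, 8}
Tree: B1–B2, B2–B3, B3–B4, B4–B5, B5–B6, B6–B7

Every bag has size at most 3, so the width is 3 − 1 = 2 and tw(G) ≤ 2. For the lower bound, G contains the cycle 3–5–1–9–6–7–2–8–4–3, so G is not a forest; only forests have treewidth ≤ 1, hence tw(G) ≥ 2. The upper and lower bounds meet at 2, so that is the treewidth.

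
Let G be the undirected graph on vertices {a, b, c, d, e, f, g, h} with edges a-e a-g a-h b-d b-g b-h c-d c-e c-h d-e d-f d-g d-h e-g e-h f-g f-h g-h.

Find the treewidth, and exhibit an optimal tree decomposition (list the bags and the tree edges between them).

Every bag has size at most 4, so the width is 4 − 1 = 3 and tw(G) ≤ 3. On the other hand G contains the 4-clique {d, e, g, h}. A clique must lie in a single bag of any decomposition, so no decomposition can have width below 3. Therefore the treewidth is 3.

Treewidth 3.
Bags: B1 = {a, e, g, h}  B2 = {d, e, g, h}  B3 = {d, f, g, h}  B4 = {c, d, e, h}  B5 = {b, d, g, h}
Tree: B1–B2, B2–B3, B2–B4, B3–B5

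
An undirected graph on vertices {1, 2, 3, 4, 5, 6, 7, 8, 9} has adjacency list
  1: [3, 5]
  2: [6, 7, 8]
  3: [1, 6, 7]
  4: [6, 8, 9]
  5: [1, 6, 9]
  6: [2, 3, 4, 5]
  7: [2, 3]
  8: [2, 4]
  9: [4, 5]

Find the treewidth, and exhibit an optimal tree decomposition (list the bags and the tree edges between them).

Treewidth 3.
Bags: B1 = {1, 3, 5, 9}  B2 = {3, 5, 6, 9}  B3 = {3, 4, 6, 9}  B4 = {3, 4, 6, 7}  B5 = {2, 4, 6, 7}  B6 = {2, 4, 7, 8}
Tree: B1–B2, B2–B3, B3–B4, B4–B5, B5–B6

The largest bag has 4 vertices, giving width 3; this decomposition certifies tw(G) ≤ 3. For the lower bound: the 4 vertex sets {1,5,9}, {3}, {6}, {2,4,7,8} are disjoint, each induces a connected subgraph, and every pair is joined by at least one edge of G. Contracting each set to a single vertex therefore yields K_{4} as a minor, and since treewidth is minor-monotone, tw(G) ≥ tw(K_{4}) = 3. The upper and lower bounds meet at 3, so that is the treewidth.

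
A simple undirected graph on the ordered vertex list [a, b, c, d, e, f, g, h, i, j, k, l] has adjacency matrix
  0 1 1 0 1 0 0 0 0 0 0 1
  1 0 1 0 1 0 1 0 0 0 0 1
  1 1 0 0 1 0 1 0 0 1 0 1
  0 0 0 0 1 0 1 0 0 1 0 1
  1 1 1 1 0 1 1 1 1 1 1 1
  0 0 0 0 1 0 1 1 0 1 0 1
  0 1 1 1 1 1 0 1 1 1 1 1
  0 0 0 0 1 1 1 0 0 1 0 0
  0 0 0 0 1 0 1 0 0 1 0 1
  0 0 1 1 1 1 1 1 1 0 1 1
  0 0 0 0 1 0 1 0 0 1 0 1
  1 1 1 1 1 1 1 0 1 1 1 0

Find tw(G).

4

A width-4 tree decomposition is:
Bags: B1 = {e, g, i, j, l}  B2 = {c, e, g, j, l}  B3 = {b, c, e, g, l}  B4 = {e, g, j, k, l}  B5 = {e, f, g, j, l}  B6 = {a, b, c, e, l}  B7 = {d, e, g, j, l}  B8 = {e, f, g, h, j}
Tree: B1–B2, B2–B3, B1–B4, B4–B5, B3–B6, B2–B7, B5–B8
The largest bag has 5 vertices, giving width 4; this decomposition certifies tw(G) ≤ 4. Conversely, {e, f, g, h, j} is a clique of size 5, and the vertices of any clique must share a bag in every tree decomposition; so some bag has ≥ 5 vertices and tw(G) ≥ 4. Hence tw(G) = 4 exactly.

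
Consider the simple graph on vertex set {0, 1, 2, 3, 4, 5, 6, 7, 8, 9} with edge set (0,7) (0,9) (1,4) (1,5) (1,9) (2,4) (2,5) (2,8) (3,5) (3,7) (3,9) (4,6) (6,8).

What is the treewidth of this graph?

2

A width-2 tree decomposition is:
Bags: B1 = {2, 6, 8}  B2 = {2, 4, 6}  B3 = {2, 4, 5}  B4 = {1, 4, 5}  B5 = {1, 3, 5}  B6 = {1, 3, 9}  B7 = {3, 7, 9}  B8 = {0, 7, 9}
Tree: B1–B2, B2–B3, B3–B4, B4–B5, B5–B6, B6–B7, B7–B8
Each bag holds 3 vertices, so the decomposition has width 2, which upper-bounds the treewidth. The edges 8–6–4–2–8 form a cycle, so G is not a tree and its treewidth is at least 2. Combining the bounds, tw(G) = 2.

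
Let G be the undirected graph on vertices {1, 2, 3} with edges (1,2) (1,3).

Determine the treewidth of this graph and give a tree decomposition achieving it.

The largest bag has 2 vertices, giving width 1; this decomposition certifies tw(G) ≤ 1. Any graph with an edge has treewidth ≥ 1, and G has the edge 1–2. Therefore the treewidth is 1.

Treewidth 1.
Bags: B1 = {1, 2}  B2 = {1, 3}
Tree: B1–B2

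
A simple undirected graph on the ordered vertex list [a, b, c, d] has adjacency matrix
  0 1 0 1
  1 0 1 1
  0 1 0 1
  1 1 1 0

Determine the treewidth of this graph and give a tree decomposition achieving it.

Treewidth 2.
One optimal decomposition is:
Bags: B1 = {a, b, d}  B2 = {b, c, d}
Tree: B1–B2

Each bag holds 3 vertices, so the decomposition has width 2, which upper-bounds the treewidth. Conversely, {b, c, d} is a clique of size 3, and the vertices of any clique must share a bag in every tree decomposition; so some bag has ≥ 3 vertices and tw(G) ≥ 2. The upper and lower bounds meet at 2, so that is the treewidth.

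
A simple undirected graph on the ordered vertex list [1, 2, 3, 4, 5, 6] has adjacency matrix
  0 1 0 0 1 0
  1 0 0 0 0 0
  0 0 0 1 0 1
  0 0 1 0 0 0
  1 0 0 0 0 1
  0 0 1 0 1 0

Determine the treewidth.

1

A width-1 tree decomposition is:
Bags: B1 = {1, 2}  B2 = {1, 5}  B3 = {5, 6}  B4 = {3, 6}  B5 = {3, 4}
Tree: B1–B2, B2–B3, B3–B4, B4–B5
Every bag has size at most 2, so the width is 2 − 1 = 1 and tw(G) ≤ 1. Any graph with an edge has treewidth ≥ 1, and G has the edge 2–1. The upper and lower bounds meet at 1, so that is the treewidth.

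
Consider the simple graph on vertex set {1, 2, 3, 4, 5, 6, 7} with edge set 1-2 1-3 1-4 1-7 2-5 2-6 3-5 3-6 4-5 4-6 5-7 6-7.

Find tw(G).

3

A width-3 tree decomposition is:
Bags: B1 = {1, 4, 5, 6}  B2 = {1, 5, 6, 7}  B3 = {1, 3, 5, 6}  B4 = {1, 2, 5, 6}
Tree: B1–B2, B2–B3, B3–B4
Each bag holds 4 vertices, so the decomposition has width 3, which upper-bounds the treewidth. For the lower bound: the 4 vertex sets {4,5}, {1,7}, {6}, {3} are disjoint, each induces a connected subgraph, and every pair is joined by at least one edge of G. Contracting each set to a single vertex therefore yields K_{4} as a minor, and since treewidth is minor-monotone, tw(G) ≥ tw(K_{4}) = 3. Therefore the treewidth is 3.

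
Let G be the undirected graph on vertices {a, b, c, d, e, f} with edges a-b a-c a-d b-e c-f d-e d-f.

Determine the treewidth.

A width-2 tree decomposition is:
Bags: B1 = {a, b, e}  B2 = {a, d, e}  B3 = {a, c, d}  B4 = {c, d, f}
Tree: B1–B2, B2–B3, B3–B4
The largest bag has 3 vertices, giving width 2; this decomposition certifies tw(G) ≤ 2. For the lower bound, G contains the cycle b–e–d–a–b, so G is not a forest; only forests have treewidth ≤ 1, hence tw(G) ≥ 2. Hence tw(G) = 2 exactly.

2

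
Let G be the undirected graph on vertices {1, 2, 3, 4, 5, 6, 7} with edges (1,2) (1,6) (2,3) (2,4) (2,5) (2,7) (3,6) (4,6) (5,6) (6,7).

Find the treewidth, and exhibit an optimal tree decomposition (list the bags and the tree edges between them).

The largest bag has 3 vertices, giving width 2; this decomposition certifies tw(G) ≤ 2. Since 2–3–6–1–2 is a cycle in G, G is not acyclic. Forests are exactly the graphs of treewidth ≤ 1, so tw(G) ≥ 2. Hence tw(G) = 2 exactly.

Treewidth 2.
Bags: B1 = {2, 3, 6}  B2 = {1, 2, 6}  B3 = {2, 4, 6}  B4 = {2, 6, 7}  B5 = {2, 5, 6}
Tree: B1–B2, B2–B3, B3–B4, B4–B5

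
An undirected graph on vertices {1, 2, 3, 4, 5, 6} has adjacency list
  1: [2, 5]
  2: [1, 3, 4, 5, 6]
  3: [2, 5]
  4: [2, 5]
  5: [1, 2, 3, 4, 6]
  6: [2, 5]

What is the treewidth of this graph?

A width-2 tree decomposition is:
Bags: B1 = {2, 4, 5}  B2 = {1, 2, 5}  B3 = {2, 5, 6}  B4 = {2, 3, 5}
Tree: B1–B2, B2–B3, B1–B4
The largest bag has 3 vertices, giving width 2; this decomposition certifies tw(G) ≤ 2. Conversely, {1, 2, 5} is a clique of size 3, and the vertices of any clique must share a bag in every tree decomposition; so some bag has ≥ 3 vertices and tw(G) ≥ 2. Combining the bounds, tw(G) = 2.

2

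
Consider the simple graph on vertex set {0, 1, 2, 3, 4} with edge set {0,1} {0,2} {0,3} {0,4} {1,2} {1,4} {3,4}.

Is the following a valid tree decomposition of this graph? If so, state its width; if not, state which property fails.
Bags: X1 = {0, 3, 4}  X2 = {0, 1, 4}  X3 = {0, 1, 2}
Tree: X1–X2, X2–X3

Yes; width 2.

Checking the three conditions: (i) the bags cover all of {0, 1, 2, 3, 4}; (ii) for each edge, some bag contains both endpoints; (iii) the bags containing any fixed vertex form a subtree. All hold, so the decomposition is valid with width 3 − 1 = 2.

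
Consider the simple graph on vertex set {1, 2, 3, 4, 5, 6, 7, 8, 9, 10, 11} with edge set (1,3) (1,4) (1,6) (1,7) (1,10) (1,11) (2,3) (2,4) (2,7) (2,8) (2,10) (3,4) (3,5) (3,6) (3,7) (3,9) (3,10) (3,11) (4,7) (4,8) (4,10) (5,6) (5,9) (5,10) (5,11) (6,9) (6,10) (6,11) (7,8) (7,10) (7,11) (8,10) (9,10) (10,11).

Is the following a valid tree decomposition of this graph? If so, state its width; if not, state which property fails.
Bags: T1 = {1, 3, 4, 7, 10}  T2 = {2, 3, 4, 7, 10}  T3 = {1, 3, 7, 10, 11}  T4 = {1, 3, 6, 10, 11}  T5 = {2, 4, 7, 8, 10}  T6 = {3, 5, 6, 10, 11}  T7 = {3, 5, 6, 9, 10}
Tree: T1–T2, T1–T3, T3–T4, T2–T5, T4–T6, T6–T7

Yes; width 4.

Vertex coverage: the bags together contain {1, 2, 3, 4, 5, 6, 7, 8, 9, 10, 11}, the full vertex set. Edge coverage: each edge of G has both endpoints in at least one bag. Running intersection: for every vertex, the bags containing it form a connected subtree. All three properties hold, so this is a valid tree decomposition of width max|bag| − 1 = 4, and hence tw(G) ≤ 4.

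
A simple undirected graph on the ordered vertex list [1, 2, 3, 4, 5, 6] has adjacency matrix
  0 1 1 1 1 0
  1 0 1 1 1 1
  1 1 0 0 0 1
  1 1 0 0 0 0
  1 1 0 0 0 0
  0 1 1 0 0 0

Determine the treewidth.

2

A width-2 tree decomposition is:
Bags: B1 = {1, 2, 4}  B2 = {1, 2, 3}  B3 = {2, 3, 6}  B4 = {1, 2, 5}
Tree: B1–B2, B2–B3, B2–B4
Each bag holds 3 vertices, so the decomposition has width 2, which upper-bounds the treewidth. Conversely, {1, 2, 3} is a clique of size 3, and the vertices of any clique must share a bag in every tree decomposition; so some bag has ≥ 3 vertices and tw(G) ≥ 2. Hence tw(G) = 2 exactly.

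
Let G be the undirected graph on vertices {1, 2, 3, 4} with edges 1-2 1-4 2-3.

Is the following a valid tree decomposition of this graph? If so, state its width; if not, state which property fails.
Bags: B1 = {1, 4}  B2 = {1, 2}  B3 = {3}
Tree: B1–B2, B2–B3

A tree decomposition must satisfy three properties: every vertex lies in some bag; for every edge, both endpoints lie together in some bag; and for every vertex, the bags containing it form a connected subtree. Here edge (2,3) lies in no bag, so the decomposition is invalid.

No — edge (2,3) lies in no bag.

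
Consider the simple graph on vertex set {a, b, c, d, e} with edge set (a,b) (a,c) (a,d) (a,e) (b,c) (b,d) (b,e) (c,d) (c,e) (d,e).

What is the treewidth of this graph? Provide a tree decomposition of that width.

With just one bag of size 5, the width is 5 − 1 = 4, so tw(G) ≤ 4. On the other hand G contains the 5-clique {a, b, c, d, e}. A clique must lie in a single bag of any decomposition, so no decomposition can have width below 4. Combining the bounds, tw(G) = 4.

Treewidth 4.
One such decomposition:
Bags: B1 = {a, b, c, d, e}
Tree: (single bag)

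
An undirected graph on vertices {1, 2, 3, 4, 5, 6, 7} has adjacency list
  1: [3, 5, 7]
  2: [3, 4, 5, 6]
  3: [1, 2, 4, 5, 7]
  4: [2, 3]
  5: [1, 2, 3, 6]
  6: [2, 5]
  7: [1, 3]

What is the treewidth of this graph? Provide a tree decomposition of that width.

Treewidth 2.
Bags: B1 = {2, 3, 5}  B2 = {2, 5, 6}  B3 = {2, 3, 4}  B4 = {1, 3, 5}  B5 = {1, 3, 7}
Tree: B1–B2, B1–B3, B1–B4, B4–B5

The largest bag has 3 vertices, giving width 2; this decomposition certifies tw(G) ≤ 2. Conversely, {1, 3, 5} is a clique of size 3, and the vertices of any clique must share a bag in every tree decomposition; so some bag has ≥ 3 vertices and tw(G) ≥ 2. Therefore the treewidth is 2.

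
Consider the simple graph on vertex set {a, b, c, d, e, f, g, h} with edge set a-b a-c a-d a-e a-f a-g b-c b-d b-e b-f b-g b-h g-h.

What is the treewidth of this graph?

A width-2 tree decomposition is:
Bags: B1 = {a, b, f}  B2 = {a, b, d}  B3 = {a, b, g}  B4 = {b, g, h}  B5 = {a, b, e}  B6 = {a, b, c}
Tree: B1–B2, B2–B3, B3–B4, B2–B5, B3–B6
Every bag has size at most 3, so the width is 3 − 1 = 2 and tw(G) ≤ 2. On the other hand G contains the 3-clique {b, g, h}. A clique must lie in a single bag of any decomposition, so no decomposition can have width below 2. Therefore the treewidth is 2.

2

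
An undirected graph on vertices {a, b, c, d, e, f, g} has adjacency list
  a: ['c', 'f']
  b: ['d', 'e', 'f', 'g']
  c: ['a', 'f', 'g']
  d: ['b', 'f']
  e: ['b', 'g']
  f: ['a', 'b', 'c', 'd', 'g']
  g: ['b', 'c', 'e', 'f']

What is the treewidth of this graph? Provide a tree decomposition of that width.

Treewidth 2.
One optimal decomposition is:
Bags: B1 = {c, f, g}  B2 = {a, c, f}  B3 = {b, f, g}  B4 = {b, d, f}  B5 = {b, e, g}
Tree: B1–B2, B1–B3, B3–B4, B3–B5

Every bag has size at most 3, so the width is 3 − 1 = 2 and tw(G) ≤ 2. Conversely, {b, e, g} is a clique of size 3, and the vertices of any clique must share a bag in every tree decomposition; so some bag has ≥ 3 vertices and tw(G) ≥ 2. Hence tw(G) = 2 exactly.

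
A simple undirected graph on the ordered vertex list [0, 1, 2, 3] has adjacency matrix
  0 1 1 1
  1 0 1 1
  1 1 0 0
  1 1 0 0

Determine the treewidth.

A width-2 tree decomposition is:
Bags: B1 = {0, 1, 2}  B2 = {0, 1, 3}
Tree: B1–B2
Each bag holds 3 vertices, so the decomposition has width 2, which upper-bounds the treewidth. Conversely, {0, 1, 2} is a clique of size 3, and the vertices of any clique must share a bag in every tree decomposition; so some bag has ≥ 3 vertices and tw(G) ≥ 2. Combining the bounds, tw(G) = 2.

2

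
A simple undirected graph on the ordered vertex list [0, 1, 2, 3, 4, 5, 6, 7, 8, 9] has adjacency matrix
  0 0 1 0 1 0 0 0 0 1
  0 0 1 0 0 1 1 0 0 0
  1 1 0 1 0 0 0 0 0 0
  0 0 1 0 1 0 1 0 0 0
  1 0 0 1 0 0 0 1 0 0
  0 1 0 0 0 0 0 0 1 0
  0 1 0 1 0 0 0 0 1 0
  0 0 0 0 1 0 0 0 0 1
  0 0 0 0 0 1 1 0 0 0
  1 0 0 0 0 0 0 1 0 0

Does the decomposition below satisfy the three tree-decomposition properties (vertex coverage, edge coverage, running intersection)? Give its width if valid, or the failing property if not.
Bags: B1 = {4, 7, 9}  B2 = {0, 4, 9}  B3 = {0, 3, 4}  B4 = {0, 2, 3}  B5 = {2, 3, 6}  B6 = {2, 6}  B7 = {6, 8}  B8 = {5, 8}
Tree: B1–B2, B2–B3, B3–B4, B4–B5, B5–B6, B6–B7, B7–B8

No — vertex 1 appears in no bag.

A tree decomposition must satisfy three properties: every vertex lies in some bag; for every edge, both endpoints lie together in some bag; and for every vertex, the bags containing it form a connected subtree. Here vertex 1 appears in no bag, so the decomposition is invalid.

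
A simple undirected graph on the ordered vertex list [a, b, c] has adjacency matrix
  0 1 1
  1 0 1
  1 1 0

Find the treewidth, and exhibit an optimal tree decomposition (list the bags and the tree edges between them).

A single bag containing all 3 vertices is trivially a valid decomposition of width 2. For the lower bound, the 3 vertices {a, b, c} are pairwise adjacent, and any tree decomposition puts a clique entirely inside one bag — forcing width ≥ 2. Hence tw(G) = 2 exactly.

Treewidth 2.
One such decomposition:
Bags: B1 = {a, b, c}
Tree: (single bag)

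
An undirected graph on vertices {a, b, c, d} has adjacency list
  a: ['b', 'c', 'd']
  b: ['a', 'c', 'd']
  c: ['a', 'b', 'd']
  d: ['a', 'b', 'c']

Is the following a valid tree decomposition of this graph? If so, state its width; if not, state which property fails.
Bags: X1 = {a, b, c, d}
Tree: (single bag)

Yes; width 3.

Checking the three conditions: (i) the bags cover all of {a, b, c, d}; (ii) for each edge, some bag contains both endpoints; (iii) the bags containing any fixed vertex form a subtree. All hold, so the decomposition is valid with width 4 − 1 = 3.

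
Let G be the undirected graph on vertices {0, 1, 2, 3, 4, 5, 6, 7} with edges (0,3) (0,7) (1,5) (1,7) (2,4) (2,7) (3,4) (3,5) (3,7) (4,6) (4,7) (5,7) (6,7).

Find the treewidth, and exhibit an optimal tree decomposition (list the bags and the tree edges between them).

Treewidth 2.
One such decomposition:
Bags: B1 = {3, 4, 7}  B2 = {4, 6, 7}  B3 = {3, 5, 7}  B4 = {0, 3, 7}  B5 = {2, 4, 7}  B6 = {1, 5, 7}
Tree: B1–B2, B1–B3, B3–B4, B1–B5, B3–B6

Every bag has size at most 3, so the width is 3 − 1 = 2 and tw(G) ≤ 2. Conversely, {1, 5, 7} is a clique of size 3, and the vertices of any clique must share a bag in every tree decomposition; so some bag has ≥ 3 vertices and tw(G) ≥ 2. Hence tw(G) = 2 exactly.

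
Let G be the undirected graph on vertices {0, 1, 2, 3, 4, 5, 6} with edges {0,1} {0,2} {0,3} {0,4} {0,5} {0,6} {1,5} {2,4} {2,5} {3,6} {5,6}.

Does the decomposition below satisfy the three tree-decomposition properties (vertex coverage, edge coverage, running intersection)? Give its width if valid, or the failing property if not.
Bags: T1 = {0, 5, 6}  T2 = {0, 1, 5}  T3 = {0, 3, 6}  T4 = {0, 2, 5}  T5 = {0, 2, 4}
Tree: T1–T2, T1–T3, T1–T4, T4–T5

Checking the three conditions: (i) the bags cover all of {0, 1, 2, 3, 4, 5, 6}; (ii) for each edge, some bag contains both endpoints; (iii) the bags containing any fixed vertex form a subtree. All hold, so the decomposition is valid with width 3 − 1 = 2.

Yes; width 2.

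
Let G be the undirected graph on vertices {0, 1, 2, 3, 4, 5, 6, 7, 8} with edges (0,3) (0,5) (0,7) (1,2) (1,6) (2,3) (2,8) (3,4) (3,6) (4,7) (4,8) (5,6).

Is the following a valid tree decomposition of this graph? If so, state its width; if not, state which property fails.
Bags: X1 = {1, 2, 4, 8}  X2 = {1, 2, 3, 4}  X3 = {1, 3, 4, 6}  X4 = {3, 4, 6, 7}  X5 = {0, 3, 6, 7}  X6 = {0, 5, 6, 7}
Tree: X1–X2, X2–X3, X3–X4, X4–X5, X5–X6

Yes; width 3.

Every vertex of G appears in some bag (union = {0, 1, 2, 3, 4, 5, 6, 7, 8}); every edge is covered by a bag; and for each vertex v the set of bags containing v is connected in the bag tree. The decomposition is therefore valid. The largest bag has 4 vertices, so the width is 3.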